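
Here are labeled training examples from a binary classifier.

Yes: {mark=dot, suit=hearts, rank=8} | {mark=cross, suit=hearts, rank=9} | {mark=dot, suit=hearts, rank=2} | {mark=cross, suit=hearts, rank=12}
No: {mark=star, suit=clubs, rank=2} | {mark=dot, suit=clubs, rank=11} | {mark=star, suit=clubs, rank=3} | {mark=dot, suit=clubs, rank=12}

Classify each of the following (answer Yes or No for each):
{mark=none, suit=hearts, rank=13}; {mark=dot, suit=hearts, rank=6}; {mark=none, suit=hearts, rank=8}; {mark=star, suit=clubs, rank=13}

Yes, Yes, Yes, No

Rule: suit is hearts. This holds for each 'Yes' example and fails for each 'No' one.
{mark=none, suit=hearts, rank=13}: suit is hearts — passes, so Yes. {mark=dot, suit=hearts, rank=6}: suit is hearts — passes, so Yes. {mark=none, suit=hearts, rank=8}: suit is hearts — passes, so Yes. {mark=star, suit=clubs, rank=13}: suit is clubs — does not satisfy this, so No.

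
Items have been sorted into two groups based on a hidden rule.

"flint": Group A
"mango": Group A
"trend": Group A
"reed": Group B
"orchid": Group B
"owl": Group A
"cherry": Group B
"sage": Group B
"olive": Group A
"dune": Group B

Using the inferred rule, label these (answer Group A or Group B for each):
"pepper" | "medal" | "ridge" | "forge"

Group B, Group A, Group A, Group A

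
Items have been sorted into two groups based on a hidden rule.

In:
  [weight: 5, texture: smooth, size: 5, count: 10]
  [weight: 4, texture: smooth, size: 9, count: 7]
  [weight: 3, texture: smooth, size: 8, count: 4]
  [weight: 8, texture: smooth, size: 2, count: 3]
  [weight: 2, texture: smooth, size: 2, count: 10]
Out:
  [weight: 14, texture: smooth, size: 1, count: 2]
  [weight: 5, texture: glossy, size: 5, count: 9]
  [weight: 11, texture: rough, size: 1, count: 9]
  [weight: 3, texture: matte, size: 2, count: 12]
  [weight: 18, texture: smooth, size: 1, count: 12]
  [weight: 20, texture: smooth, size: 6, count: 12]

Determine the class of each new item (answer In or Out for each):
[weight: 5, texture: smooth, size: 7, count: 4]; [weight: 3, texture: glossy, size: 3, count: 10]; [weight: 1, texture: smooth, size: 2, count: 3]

The simplest hypothesis consistent with all the labels is: texture is smooth AND weight ≤ 8.
[weight: 5, texture: smooth, size: 7, count: 4]: texture is smooth, weight = 5, passes → In. [weight: 3, texture: glossy, size: 3, count: 10]: texture is glossy, weight = 3, does not fit → Out. [weight: 1, texture: smooth, size: 2, count: 3]: texture is smooth, weight = 1, passes → In.

In, Out, In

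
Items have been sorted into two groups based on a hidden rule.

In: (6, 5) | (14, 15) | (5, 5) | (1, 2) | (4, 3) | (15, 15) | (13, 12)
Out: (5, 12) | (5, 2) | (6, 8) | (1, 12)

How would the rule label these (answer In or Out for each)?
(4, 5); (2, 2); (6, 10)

In, In, Out

A rule that fits every label: |first − second| ≤ 1 — true of each 'In' example, false of each 'Out' one.
(4, 5): |4−5| = 1 — satisfies this, so In. (2, 2): |2−2| = 0 — satisfies this, so In. (6, 10): |6−10| = 4 — fails this test, so Out.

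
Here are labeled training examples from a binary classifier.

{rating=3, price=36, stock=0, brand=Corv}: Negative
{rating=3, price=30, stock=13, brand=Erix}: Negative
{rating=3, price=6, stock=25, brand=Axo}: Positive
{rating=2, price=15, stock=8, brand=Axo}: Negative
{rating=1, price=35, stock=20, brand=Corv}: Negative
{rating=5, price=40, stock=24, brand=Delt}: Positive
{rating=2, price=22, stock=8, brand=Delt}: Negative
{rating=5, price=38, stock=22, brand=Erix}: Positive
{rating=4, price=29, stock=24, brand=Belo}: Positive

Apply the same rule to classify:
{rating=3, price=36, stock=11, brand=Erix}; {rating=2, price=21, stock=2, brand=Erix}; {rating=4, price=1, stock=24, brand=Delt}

The pattern is that an item is 'Positive' exactly when: stock ≥ 22.
{rating=3, price=36, stock=11, brand=Erix}: stock = 11, doesn't match → Negative.
{rating=2, price=21, stock=2, brand=Erix}: stock = 2, doesn't match → Negative.
{rating=4, price=1, stock=24, brand=Delt}: stock = 24, has this property → Positive.

Negative, Negative, Positive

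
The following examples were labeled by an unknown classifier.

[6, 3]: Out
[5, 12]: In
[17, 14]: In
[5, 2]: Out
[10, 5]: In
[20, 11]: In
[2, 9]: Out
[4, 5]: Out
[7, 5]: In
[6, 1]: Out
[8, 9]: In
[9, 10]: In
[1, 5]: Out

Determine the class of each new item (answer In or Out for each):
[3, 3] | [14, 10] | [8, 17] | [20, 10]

Out, In, In, In

Rule: sum ≥ 12. This holds for each 'In' example and fails for each 'Out' one.
[3, 3]: Out (3+3 = 6).
[14, 10]: In (14+10 = 24).
[8, 17]: In (8+17 = 25).
[20, 10]: In (20+10 = 30).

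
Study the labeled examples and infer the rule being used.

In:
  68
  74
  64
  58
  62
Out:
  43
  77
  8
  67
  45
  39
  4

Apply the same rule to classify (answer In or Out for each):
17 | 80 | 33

Out, In, Out

The classifier is using: even AND at least 39.
17: 17 is odd, 17 < 39 — lacks this property, so Out.
80: 80 is even, 80 ≥ 39 — matches, so In.
33: 33 is odd, 33 < 39 — lacks this property, so Out.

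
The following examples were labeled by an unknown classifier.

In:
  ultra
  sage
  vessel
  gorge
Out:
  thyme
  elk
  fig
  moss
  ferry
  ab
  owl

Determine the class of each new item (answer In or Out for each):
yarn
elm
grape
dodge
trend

Out, Out, In, In, Out

The simplest hypothesis consistent with all the labels is: has ≥ 2 vowels.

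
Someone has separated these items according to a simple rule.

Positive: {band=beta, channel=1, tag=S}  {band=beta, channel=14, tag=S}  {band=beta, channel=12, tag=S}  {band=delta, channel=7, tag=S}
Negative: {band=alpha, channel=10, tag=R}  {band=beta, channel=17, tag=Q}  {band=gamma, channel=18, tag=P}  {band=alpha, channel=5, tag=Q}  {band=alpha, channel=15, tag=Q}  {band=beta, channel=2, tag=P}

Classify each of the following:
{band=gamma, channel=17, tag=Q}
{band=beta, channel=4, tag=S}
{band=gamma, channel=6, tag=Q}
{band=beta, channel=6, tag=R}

The classifier is using: tag is S.
{band=gamma, channel=17, tag=Q}: Negative (tag is Q).
{band=beta, channel=4, tag=S}: Positive (tag is S).
{band=gamma, channel=6, tag=Q}: Negative (tag is Q).
{band=beta, channel=6, tag=R}: Negative (tag is R).

Negative, Positive, Negative, Negative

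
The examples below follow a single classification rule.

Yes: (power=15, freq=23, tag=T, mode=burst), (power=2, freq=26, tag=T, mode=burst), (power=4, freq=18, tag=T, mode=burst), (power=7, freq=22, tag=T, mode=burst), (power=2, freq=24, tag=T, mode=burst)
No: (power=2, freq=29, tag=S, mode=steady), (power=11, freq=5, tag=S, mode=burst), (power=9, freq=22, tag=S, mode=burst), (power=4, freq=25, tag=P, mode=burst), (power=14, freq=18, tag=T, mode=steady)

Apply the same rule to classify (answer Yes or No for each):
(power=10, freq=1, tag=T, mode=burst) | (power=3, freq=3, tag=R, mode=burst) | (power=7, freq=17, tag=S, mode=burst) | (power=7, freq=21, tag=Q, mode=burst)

One predicate separates the groups cleanly: tag is T AND mode is burst.
(power=10, freq=1, tag=T, mode=burst): Yes (tag is T, mode is burst). (power=3, freq=3, tag=R, mode=burst): No (tag is R, mode is burst). (power=7, freq=17, tag=S, mode=burst): No (tag is S, mode is burst). (power=7, freq=21, tag=Q, mode=burst): No (tag is Q, mode is burst).

Yes, No, No, No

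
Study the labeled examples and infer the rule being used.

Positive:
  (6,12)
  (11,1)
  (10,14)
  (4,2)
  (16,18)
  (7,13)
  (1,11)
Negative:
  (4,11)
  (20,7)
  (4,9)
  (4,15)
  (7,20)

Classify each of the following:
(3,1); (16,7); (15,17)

Positive, Negative, Positive

The common property of the 'Positive' items is: sum is even. No 'Negative' item has it.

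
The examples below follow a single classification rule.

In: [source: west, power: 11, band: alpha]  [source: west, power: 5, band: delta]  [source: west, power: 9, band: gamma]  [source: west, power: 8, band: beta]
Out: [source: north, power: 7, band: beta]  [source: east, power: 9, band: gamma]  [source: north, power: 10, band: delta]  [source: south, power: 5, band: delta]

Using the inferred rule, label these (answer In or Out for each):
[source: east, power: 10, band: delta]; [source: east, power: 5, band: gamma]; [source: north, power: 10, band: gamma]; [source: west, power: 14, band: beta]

Out, Out, Out, In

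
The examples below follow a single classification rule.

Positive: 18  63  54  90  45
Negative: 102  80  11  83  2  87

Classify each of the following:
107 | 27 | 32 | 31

Negative, Positive, Negative, Negative

Checking candidate rules against both groups, what survives is: multiple of 9.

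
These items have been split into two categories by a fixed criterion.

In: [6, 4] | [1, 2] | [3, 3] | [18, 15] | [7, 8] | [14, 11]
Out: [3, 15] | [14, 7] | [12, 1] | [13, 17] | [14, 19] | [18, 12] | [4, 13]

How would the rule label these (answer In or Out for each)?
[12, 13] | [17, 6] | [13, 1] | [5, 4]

In, Out, Out, In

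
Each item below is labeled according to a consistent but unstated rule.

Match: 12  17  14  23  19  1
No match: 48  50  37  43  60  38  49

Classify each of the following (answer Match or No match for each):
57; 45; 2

No match, No match, Match

Rule: at most 23. This holds for each 'Match' example and fails for each 'No match' one.
57: 57 > 23 — doesn't match, so No match.
45: 45 > 23 — doesn't match, so No match.
2: 2 ≤ 23 — fits, so Match.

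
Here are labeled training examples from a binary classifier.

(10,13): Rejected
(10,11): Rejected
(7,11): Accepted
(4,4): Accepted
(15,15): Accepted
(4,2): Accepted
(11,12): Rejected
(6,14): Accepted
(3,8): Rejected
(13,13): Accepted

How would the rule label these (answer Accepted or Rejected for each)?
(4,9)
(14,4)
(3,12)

The classifier is using: sum is even.
(4,9) — 4+9 = 13, hence Rejected.
(14,4) — 14+4 = 18, hence Accepted.
(3,12) — 3+12 = 15, hence Rejected.

Rejected, Accepted, Rejected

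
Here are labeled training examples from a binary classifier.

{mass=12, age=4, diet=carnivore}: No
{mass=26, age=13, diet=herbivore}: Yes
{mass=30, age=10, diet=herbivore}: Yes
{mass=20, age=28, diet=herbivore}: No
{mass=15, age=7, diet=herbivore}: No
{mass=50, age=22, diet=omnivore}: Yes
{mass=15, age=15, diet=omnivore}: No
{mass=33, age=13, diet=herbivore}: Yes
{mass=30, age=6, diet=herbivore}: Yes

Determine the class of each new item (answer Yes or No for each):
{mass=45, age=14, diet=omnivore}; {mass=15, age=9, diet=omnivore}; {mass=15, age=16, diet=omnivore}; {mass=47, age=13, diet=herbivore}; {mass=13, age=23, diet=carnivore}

Yes, No, No, Yes, No

All 'Yes' examples share one property — mass ≥ 26 — and every 'No' example lacks it.
{mass=45, age=14, diet=omnivore}: mass = 45 — has this property, so Yes.
{mass=15, age=9, diet=omnivore}: mass = 15 — lacks this property, so No.
{mass=15, age=16, diet=omnivore}: mass = 15 — lacks this property, so No.
{mass=47, age=13, diet=herbivore}: mass = 47 — has this property, so Yes.
{mass=13, age=23, diet=carnivore}: mass = 13 — lacks this property, so No.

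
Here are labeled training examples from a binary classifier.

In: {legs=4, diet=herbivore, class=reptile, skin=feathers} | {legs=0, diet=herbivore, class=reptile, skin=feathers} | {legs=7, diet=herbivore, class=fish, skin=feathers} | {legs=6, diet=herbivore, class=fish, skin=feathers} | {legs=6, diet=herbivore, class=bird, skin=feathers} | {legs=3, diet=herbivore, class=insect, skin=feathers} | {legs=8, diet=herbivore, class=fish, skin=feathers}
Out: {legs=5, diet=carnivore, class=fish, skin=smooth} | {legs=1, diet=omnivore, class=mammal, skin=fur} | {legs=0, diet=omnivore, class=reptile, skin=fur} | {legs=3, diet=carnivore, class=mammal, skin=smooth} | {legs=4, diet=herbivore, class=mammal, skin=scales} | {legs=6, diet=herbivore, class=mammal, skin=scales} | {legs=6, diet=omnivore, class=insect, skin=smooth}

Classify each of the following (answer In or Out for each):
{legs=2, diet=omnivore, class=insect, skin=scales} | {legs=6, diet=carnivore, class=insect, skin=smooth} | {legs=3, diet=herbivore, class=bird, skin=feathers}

Out, Out, In

Comparing the two groups points to one rule — skin is feathers.
{legs=2, diet=omnivore, class=insect, skin=scales} → skin is scales → Out. {legs=6, diet=carnivore, class=insect, skin=smooth} → skin is smooth → Out. {legs=3, diet=herbivore, class=bird, skin=feathers} → skin is feathers → In.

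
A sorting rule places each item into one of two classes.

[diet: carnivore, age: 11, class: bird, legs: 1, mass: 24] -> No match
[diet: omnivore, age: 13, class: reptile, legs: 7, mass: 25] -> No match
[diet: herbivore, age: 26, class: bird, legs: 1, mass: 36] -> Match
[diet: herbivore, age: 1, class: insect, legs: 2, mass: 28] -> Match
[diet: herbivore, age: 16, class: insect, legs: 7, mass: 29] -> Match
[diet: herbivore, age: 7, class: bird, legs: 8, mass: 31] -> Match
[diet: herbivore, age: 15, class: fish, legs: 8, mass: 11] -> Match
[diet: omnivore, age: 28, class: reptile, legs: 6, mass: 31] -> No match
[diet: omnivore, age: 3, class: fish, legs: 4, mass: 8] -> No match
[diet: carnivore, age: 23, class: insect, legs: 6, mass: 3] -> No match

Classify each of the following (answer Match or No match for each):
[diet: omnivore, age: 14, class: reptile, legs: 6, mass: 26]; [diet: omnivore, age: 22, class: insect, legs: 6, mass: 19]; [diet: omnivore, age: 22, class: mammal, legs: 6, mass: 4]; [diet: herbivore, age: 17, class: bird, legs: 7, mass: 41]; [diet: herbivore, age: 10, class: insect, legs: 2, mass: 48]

The classifier is using: diet is herbivore.

No match, No match, No match, Match, Match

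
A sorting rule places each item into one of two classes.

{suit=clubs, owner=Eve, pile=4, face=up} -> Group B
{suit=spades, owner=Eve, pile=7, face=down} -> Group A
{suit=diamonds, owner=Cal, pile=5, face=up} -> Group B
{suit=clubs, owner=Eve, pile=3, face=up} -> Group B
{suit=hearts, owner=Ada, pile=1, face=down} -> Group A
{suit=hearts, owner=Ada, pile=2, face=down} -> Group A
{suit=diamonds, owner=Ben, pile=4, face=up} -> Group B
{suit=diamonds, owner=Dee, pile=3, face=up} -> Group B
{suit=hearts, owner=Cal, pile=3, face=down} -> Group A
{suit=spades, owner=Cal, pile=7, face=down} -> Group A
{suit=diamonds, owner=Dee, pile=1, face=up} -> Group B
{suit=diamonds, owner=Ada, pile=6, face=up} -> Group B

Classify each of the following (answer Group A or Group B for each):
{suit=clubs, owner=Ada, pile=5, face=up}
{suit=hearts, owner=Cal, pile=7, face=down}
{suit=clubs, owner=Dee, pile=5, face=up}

Group B, Group A, Group B

The simplest hypothesis consistent with all the labels is: face is down.
{suit=clubs, owner=Ada, pile=5, face=up} — face is up, hence Group B. {suit=hearts, owner=Cal, pile=7, face=down} — face is down, hence Group A. {suit=clubs, owner=Dee, pile=5, face=up} — face is up, hence Group B.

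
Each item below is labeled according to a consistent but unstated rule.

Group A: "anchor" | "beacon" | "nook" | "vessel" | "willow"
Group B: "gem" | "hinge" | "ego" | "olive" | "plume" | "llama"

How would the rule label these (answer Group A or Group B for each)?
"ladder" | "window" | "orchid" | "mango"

Group A, Group A, Group A, Group B

Comparing the two groups points to one rule — even length.
"ladder" → length 6 → Group A. "window" → length 6 → Group A. "orchid" → length 6 → Group A. "mango" → length 5 → Group B.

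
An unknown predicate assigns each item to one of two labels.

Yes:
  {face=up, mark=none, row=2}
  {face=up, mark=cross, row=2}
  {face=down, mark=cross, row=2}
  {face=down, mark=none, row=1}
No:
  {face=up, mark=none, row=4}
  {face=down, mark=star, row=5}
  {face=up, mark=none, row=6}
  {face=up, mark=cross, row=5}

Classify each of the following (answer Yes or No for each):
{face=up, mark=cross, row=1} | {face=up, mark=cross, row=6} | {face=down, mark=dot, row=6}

The common property of the 'Yes' items is: row ≤ 2. No 'No' item has it.
{face=up, mark=cross, row=1}: Yes (row = 1). {face=up, mark=cross, row=6}: No (row = 6). {face=down, mark=dot, row=6}: No (row = 6).

Yes, No, No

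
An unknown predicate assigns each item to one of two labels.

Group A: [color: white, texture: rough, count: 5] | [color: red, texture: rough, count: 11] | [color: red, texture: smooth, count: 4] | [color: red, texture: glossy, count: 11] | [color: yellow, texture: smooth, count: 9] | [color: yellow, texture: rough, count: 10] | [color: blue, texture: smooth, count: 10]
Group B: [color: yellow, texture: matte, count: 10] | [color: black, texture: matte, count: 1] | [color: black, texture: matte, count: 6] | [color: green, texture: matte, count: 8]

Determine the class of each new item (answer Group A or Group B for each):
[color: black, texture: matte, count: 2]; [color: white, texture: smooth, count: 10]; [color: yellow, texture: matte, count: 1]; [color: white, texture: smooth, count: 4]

Group B, Group A, Group B, Group A

The common property of the 'Group A' items is: texture is not matte. No 'Group B' item has it.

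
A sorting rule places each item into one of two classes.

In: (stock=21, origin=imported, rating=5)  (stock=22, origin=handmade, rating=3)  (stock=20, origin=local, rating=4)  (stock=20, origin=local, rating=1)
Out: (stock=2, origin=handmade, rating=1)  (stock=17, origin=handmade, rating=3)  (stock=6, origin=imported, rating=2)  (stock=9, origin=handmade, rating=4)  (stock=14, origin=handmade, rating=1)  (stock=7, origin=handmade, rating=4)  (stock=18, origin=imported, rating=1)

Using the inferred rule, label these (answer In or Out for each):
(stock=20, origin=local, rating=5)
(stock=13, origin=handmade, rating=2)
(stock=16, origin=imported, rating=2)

The common property of the 'In' items is: stock ≥ 20. No 'Out' item has it.
(stock=20, origin=local, rating=5): stock = 20 — meets the rule, so In.
(stock=13, origin=handmade, rating=2): stock = 13 — does not satisfy this, so Out.
(stock=16, origin=imported, rating=2): stock = 16 — does not satisfy this, so Out.

In, Out, Out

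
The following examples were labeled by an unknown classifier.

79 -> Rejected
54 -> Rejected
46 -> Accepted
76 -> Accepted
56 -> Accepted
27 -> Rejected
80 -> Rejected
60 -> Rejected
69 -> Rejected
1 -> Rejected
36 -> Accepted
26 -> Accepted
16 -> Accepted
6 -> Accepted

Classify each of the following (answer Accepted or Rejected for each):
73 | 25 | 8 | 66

The common property of the 'Accepted' items is: ends in digit 6. No 'Rejected' item has it.
Rejected: 73, since last digit 3. Rejected: 25, since last digit 5. Rejected: 8, since last digit 8. Accepted: 66, since last digit 6.

Rejected, Rejected, Rejected, Accepted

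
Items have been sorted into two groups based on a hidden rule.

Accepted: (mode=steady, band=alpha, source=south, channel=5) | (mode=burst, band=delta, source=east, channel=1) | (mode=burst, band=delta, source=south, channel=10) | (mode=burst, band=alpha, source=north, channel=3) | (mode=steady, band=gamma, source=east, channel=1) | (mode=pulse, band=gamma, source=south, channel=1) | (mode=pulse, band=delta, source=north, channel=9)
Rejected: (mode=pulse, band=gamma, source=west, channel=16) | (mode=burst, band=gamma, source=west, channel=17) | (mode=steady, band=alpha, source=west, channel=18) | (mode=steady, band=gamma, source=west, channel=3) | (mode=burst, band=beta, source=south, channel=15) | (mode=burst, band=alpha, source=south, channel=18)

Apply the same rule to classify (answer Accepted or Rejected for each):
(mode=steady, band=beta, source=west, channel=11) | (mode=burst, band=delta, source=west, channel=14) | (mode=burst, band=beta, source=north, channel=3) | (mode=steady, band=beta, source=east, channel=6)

Rejected, Rejected, Accepted, Accepted

All 'Accepted' examples share one property — source is not west AND channel ≤ 10 — and every 'Rejected' example lacks it.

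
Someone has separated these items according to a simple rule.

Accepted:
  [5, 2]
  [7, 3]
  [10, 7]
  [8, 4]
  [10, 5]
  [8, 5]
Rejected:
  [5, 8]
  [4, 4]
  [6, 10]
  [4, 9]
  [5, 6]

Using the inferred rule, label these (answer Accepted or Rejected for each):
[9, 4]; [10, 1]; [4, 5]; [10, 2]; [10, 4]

Accepted, Accepted, Rejected, Accepted, Accepted

The distinguishing property — first > second — holds for all the 'Accepted' cases and none of the 'Rejected' cases.
[9, 4] → 9 > 4 → Accepted.
[10, 1] → 10 > 1 → Accepted.
[4, 5] → 4 < 5 → Rejected.
[10, 2] → 10 > 2 → Accepted.
[10, 4] → 10 > 4 → Accepted.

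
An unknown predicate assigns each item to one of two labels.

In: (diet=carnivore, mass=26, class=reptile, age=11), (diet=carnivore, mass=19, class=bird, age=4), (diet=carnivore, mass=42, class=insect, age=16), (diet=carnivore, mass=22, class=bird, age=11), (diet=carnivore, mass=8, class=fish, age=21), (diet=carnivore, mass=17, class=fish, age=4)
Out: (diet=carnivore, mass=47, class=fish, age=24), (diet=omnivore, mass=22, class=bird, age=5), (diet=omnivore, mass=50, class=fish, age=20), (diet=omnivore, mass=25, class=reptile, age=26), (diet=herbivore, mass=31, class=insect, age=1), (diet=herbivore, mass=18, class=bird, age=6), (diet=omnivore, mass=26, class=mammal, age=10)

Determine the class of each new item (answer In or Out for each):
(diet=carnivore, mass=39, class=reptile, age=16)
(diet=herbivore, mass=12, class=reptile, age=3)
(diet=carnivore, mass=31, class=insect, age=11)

In, Out, In

The common property of the 'In' items is: diet is carnivore AND age ≤ 21. No 'Out' item has it.
(diet=carnivore, mass=39, class=reptile, age=16): diet is carnivore, age = 16, satisfies this → In. (diet=herbivore, mass=12, class=reptile, age=3): diet is herbivore, age = 3, fails this test → Out. (diet=carnivore, mass=31, class=insect, age=11): diet is carnivore, age = 11, satisfies this → In.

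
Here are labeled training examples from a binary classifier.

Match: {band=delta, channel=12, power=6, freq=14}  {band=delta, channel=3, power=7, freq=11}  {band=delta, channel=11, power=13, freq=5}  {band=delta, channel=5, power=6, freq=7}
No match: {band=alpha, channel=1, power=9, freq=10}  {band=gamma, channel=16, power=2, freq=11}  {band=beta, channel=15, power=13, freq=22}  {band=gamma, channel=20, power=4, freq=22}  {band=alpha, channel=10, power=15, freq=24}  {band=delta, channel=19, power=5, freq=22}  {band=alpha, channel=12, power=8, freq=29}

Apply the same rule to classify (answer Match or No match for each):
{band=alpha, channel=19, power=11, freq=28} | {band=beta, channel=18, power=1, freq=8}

A rule that fits every label: band is delta AND freq ≤ 14 — true of each 'Match' example, false of each 'No match' one.

No match, No match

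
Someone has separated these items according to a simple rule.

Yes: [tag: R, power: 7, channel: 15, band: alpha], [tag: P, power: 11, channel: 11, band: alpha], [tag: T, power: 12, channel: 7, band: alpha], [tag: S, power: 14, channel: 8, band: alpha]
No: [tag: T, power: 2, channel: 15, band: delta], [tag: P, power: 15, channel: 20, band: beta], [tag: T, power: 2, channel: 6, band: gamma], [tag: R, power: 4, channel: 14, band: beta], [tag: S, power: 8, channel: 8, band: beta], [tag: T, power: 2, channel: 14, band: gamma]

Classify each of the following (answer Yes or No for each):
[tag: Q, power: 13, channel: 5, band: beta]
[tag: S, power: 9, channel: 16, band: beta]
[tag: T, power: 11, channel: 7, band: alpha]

'Yes' ⟺ band is alpha.
[tag: Q, power: 13, channel: 5, band: beta] → band is beta → No. [tag: S, power: 9, channel: 16, band: beta] → band is beta → No. [tag: T, power: 11, channel: 7, band: alpha] → band is alpha → Yes.

No, No, Yes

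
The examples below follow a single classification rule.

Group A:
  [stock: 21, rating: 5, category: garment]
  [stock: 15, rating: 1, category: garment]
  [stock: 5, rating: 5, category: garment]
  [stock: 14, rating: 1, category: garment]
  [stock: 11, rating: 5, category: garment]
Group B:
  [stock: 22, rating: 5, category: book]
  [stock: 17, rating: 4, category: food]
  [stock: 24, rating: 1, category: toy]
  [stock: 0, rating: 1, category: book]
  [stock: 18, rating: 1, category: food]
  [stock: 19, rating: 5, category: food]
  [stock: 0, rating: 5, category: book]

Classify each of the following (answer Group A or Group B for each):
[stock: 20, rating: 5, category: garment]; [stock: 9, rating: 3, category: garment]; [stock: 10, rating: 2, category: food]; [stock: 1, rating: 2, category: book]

Group A, Group A, Group B, Group B

Rule: category is garment. This holds for each 'Group A' example and fails for each 'Group B' one.
[stock: 20, rating: 5, category: garment]: category is garment — matches, so Group A. [stock: 9, rating: 3, category: garment]: category is garment — matches, so Group A. [stock: 10, rating: 2, category: food]: category is food — does not fit, so Group B. [stock: 1, rating: 2, category: book]: category is book — does not fit, so Group B.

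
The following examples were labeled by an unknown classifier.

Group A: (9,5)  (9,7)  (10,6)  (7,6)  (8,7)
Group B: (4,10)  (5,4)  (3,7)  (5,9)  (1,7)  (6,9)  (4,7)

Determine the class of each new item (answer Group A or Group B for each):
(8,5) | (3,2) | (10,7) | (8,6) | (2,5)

Group A, Group B, Group A, Group A, Group B

The distinguishing property — first ≥ 7 — holds for all the 'Group A' cases and none of the 'Group B' cases.
(8,5) — first 8, hence Group A. (3,2) — first 3, hence Group B. (10,7) — first 10, hence Group A. (8,6) — first 8, hence Group A. (2,5) — first 2, hence Group B.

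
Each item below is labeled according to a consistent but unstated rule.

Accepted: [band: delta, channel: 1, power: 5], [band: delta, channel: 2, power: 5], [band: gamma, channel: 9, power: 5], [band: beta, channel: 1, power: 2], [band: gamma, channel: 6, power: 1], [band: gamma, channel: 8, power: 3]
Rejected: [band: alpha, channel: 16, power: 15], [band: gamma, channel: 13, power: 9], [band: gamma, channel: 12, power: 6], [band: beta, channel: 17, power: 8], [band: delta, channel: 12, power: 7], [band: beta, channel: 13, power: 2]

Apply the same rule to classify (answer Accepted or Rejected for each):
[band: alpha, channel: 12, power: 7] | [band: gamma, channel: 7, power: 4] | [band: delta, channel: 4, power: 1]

All 'Accepted' examples share one property — channel ≤ 9 — and every 'Rejected' example lacks it.
Rejected: [band: alpha, channel: 12, power: 7], since channel = 12. Accepted: [band: gamma, channel: 7, power: 4], since channel = 7. Accepted: [band: delta, channel: 4, power: 1], since channel = 4.

Rejected, Accepted, Accepted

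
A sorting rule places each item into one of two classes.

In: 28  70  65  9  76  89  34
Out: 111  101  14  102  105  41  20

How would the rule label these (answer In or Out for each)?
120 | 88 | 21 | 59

Out, In, Out, In

One predicate separates the groups cleanly: digit sum ≥ 7.
120 — digit sum 1+2+0 = 3, hence Out. 88 — digit sum 8+8 = 16, hence In. 21 — digit sum 2+1 = 3, hence Out. 59 — digit sum 5+9 = 14, hence In.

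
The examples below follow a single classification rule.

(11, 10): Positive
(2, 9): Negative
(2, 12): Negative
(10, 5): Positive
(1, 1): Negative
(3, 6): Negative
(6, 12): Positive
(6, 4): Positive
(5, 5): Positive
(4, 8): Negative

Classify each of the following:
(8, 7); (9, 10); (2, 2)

The common property of the 'Positive' items is: first ≥ 5. No 'Negative' item has it.
(8, 7) → first 8 → Positive. (9, 10) → first 9 → Positive. (2, 2) → first 2 → Negative.

Positive, Positive, Negative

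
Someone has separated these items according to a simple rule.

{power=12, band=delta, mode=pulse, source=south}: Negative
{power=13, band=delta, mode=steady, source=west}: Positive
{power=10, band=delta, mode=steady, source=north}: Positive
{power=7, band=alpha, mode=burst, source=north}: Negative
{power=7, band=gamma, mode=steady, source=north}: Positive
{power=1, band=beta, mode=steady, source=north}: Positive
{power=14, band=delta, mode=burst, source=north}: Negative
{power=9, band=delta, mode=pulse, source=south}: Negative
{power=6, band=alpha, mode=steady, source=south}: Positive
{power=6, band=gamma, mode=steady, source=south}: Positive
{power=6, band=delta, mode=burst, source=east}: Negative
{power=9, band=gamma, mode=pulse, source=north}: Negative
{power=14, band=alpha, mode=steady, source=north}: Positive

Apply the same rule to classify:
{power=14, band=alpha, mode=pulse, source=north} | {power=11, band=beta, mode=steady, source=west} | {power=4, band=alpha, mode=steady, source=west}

The rule appears to be: mode is steady.
{power=14, band=alpha, mode=pulse, source=north}: Negative (mode is pulse). {power=11, band=beta, mode=steady, source=west}: Positive (mode is steady). {power=4, band=alpha, mode=steady, source=west}: Positive (mode is steady).

Negative, Positive, Positive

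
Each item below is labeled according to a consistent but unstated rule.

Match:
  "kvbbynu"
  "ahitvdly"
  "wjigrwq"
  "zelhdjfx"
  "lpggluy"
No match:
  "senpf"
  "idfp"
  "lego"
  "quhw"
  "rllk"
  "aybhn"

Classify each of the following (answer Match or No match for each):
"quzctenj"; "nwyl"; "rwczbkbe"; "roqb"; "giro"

Match, No match, Match, No match, No match

The pattern is that an item is 'Match' exactly when: length ≥ 7.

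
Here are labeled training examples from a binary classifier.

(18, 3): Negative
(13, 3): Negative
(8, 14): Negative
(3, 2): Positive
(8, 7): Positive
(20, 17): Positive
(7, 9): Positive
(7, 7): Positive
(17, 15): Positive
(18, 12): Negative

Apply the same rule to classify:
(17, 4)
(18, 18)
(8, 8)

All 'Positive' examples share one property — |first − second| ≤ 3 — and every 'Negative' example lacks it.
(17, 4) → |17−4| = 13 → Negative. (18, 18) → |18−18| = 0 → Positive. (8, 8) → |8−8| = 0 → Positive.

Negative, Positive, Positive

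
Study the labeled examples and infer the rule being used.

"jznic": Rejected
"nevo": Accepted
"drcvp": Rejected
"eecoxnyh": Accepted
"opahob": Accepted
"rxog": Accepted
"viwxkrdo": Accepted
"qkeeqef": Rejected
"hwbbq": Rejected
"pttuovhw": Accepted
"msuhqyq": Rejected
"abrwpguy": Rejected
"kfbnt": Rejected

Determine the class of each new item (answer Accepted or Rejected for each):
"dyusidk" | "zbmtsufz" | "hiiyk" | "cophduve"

All 'Accepted' examples share one property — contains 'o' — and every 'Rejected' example lacks it.

Rejected, Rejected, Rejected, Accepted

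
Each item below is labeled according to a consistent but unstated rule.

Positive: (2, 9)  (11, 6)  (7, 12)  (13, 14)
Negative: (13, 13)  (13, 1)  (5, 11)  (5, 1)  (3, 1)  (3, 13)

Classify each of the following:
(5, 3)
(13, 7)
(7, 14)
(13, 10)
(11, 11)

Negative, Negative, Positive, Positive, Negative

The simplest hypothesis consistent with all the labels is: sum is odd.
(5, 3): Negative (5+3 = 8). (13, 7): Negative (13+7 = 20). (7, 14): Positive (7+14 = 21). (13, 10): Positive (13+10 = 23). (11, 11): Negative (11+11 = 22).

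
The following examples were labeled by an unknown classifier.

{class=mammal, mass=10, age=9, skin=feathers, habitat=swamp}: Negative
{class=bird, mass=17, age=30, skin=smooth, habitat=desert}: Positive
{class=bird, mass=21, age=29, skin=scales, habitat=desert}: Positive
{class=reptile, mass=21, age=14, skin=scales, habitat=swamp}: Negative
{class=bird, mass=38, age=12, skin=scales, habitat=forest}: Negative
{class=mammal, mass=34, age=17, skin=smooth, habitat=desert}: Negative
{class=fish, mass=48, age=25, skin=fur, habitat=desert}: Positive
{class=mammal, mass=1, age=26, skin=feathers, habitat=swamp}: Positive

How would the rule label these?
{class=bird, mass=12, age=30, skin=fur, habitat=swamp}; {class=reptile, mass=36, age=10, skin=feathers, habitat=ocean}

Positive, Negative

All 'Positive' examples share one property — age ≥ 25 — and every 'Negative' example lacks it.
{class=bird, mass=12, age=30, skin=fur, habitat=swamp} — age = 30, hence Positive.
{class=reptile, mass=36, age=10, skin=feathers, habitat=ocean} — age = 10, hence Negative.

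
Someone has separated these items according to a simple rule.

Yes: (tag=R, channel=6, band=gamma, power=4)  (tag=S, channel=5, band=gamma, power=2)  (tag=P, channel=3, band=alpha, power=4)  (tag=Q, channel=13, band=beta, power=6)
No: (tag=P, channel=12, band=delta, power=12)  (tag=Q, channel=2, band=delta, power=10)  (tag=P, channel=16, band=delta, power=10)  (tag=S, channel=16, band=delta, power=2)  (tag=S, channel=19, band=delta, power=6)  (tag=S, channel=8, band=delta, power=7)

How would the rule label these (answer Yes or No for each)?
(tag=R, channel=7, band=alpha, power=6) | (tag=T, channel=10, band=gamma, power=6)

The common property of the 'Yes' items is: band is not delta. No 'No' item has it.
Yes: (tag=R, channel=7, band=alpha, power=6), since band is alpha. Yes: (tag=T, channel=10, band=gamma, power=6), since band is gamma.

Yes, Yes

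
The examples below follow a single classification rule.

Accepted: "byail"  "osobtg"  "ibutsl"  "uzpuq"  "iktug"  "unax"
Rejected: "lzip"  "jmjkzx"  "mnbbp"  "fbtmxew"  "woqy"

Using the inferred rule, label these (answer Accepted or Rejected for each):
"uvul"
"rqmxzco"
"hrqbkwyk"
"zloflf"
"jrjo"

Accepted, Rejected, Rejected, Rejected, Rejected

Every 'Accepted' example satisfies: has ≥ 2 vowels. None of the 'Rejected' examples do.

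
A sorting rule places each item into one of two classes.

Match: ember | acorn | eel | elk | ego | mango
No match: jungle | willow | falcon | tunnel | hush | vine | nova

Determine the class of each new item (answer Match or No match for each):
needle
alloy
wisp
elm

A rule that fits every label: odd length — true of each 'Match' example, false of each 'No match' one.
needle: length 6, lacks this property → No match. alloy: length 5, passes → Match. wisp: length 4, lacks this property → No match. elm: length 3, passes → Match.

No match, Match, No match, Match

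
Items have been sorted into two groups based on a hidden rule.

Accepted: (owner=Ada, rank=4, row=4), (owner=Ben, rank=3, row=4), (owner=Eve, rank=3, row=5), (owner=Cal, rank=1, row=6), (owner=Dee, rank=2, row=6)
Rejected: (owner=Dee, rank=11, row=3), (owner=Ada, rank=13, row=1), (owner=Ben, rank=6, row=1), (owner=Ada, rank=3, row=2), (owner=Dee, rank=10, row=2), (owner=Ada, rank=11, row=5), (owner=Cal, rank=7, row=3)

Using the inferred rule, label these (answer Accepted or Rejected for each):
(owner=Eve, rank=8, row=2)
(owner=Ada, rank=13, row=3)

Rejected, Rejected

One predicate separates the groups cleanly: row ≥ 3 AND rank ≤ 4.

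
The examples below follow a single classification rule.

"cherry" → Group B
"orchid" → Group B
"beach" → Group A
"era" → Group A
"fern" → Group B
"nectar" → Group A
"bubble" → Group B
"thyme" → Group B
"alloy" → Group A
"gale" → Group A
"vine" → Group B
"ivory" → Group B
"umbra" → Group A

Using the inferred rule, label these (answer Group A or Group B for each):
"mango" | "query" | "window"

The rule appears to be: contains 'a'.
Group A: "mango", since has 'a'. Group B: "query", since no 'a'. Group B: "window", since no 'a'.

Group A, Group B, Group B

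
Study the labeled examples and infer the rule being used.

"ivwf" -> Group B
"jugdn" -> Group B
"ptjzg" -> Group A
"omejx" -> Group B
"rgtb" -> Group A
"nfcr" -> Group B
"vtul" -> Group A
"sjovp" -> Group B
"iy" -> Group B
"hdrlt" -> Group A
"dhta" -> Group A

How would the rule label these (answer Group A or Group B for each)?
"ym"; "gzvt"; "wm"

The rule appears to be: contains 't'.

Group B, Group A, Group B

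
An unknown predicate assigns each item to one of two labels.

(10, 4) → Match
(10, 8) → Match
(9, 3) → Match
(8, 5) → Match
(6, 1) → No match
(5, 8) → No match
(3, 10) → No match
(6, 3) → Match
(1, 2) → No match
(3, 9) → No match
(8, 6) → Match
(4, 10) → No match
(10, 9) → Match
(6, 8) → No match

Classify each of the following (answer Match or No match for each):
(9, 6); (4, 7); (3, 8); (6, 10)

Match, No match, No match, No match

One predicate separates the groups cleanly: first > second AND sum ≥ 9.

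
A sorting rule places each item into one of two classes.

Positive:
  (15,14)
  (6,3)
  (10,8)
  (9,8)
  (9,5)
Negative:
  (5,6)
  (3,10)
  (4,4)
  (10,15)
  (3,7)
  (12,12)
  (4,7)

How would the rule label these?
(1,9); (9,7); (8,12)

The simplest hypothesis consistent with all the labels is: first > second.
(1,9) — 1 < 9, hence Negative.
(9,7) — 9 > 7, hence Positive.
(8,12) — 8 < 12, hence Negative.

Negative, Positive, Negative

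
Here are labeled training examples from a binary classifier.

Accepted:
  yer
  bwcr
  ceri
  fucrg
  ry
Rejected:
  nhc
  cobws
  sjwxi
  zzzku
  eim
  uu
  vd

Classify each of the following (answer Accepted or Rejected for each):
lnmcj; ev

Rejected, Rejected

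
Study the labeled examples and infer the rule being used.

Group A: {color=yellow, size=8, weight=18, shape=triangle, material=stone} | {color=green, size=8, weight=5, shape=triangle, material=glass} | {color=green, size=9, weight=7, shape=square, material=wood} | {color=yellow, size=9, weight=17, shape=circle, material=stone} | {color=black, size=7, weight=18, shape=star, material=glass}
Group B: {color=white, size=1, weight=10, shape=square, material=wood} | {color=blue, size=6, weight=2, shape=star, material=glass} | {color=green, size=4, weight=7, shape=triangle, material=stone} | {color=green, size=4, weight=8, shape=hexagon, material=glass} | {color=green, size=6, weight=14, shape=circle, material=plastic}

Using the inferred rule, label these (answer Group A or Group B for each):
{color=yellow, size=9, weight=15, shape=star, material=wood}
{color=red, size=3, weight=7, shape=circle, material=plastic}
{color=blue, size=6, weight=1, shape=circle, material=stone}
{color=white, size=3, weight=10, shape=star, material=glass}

Rule: size ≥ 7. This holds for each 'Group A' example and fails for each 'Group B' one.

Group A, Group B, Group B, Group B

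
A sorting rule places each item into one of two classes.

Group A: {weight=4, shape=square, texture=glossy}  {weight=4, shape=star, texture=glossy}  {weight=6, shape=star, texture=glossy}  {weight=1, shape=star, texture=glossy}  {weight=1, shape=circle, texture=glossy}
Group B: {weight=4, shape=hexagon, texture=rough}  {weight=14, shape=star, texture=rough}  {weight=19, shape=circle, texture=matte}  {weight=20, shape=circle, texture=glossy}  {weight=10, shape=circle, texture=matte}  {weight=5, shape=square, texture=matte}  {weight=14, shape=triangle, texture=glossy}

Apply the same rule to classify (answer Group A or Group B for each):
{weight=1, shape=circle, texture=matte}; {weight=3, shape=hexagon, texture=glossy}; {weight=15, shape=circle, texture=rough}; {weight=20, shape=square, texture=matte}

All 'Group A' examples share one property — texture is glossy AND weight ≤ 6 — and every 'Group B' example lacks it.
{weight=1, shape=circle, texture=matte}: Group B (texture is matte, weight = 1). {weight=3, shape=hexagon, texture=glossy}: Group A (texture is glossy, weight = 3). {weight=15, shape=circle, texture=rough}: Group B (texture is rough, weight = 15). {weight=20, shape=square, texture=matte}: Group B (texture is matte, weight = 20).

Group B, Group A, Group B, Group B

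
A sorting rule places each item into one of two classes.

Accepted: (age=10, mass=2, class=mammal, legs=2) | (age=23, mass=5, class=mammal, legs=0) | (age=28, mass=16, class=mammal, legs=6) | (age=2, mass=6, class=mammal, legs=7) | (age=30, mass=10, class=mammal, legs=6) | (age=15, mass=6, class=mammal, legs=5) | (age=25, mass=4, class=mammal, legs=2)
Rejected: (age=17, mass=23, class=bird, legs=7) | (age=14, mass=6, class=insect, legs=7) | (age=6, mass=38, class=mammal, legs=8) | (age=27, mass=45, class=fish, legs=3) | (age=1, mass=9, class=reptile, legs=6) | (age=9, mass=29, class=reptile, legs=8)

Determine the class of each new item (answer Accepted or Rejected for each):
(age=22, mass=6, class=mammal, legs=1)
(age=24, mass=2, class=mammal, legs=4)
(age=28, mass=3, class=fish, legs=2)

All 'Accepted' examples share one property — class is mammal AND legs ≤ 7 — and every 'Rejected' example lacks it.
(age=22, mass=6, class=mammal, legs=1) — class is mammal, legs = 1, hence Accepted.
(age=24, mass=2, class=mammal, legs=4) — class is mammal, legs = 4, hence Accepted.
(age=28, mass=3, class=fish, legs=2) — class is fish, legs = 2, hence Rejected.

Accepted, Accepted, Rejected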